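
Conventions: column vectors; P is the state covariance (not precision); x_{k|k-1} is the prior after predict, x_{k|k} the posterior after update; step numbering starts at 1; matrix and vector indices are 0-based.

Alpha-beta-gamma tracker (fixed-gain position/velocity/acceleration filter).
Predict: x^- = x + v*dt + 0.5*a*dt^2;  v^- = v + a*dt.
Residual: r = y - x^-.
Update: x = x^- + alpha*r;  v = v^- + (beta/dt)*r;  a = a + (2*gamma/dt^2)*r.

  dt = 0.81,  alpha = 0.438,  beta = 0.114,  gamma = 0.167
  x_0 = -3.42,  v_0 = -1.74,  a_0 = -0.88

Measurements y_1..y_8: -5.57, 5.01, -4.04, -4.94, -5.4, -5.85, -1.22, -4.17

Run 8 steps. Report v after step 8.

v_post = -8.5612

step 1: x_pred=-5.1181  r=-0.4519  x^+=-5.3160  v^+=-2.5164  a^+=-1.1101
step 2: x_pred=-7.7185  r=12.7285  x^+=-2.1434  v^+=-1.6241  a^+=5.3696
step 3: x_pred=-1.6974  r=-2.3426  x^+=-2.7235  v^+=2.3956  a^+=4.1771
step 4: x_pred=0.5872  r=-5.5272  x^+=-1.8337  v^+=5.0011  a^+=1.3634
step 5: x_pred=2.6644  r=-8.0644  x^+=-0.8678  v^+=4.9704  a^+=-2.7420
step 6: x_pred=2.2587  r=-8.1087  x^+=-1.2929  v^+=1.6082  a^+=-6.8699
step 7: x_pred=-2.2439  r=1.0239  x^+=-1.7955  v^+=-3.8123  a^+=-6.3486
step 8: x_pred=-6.9661  r=2.7961  x^+=-5.7414  v^+=-8.5612  a^+=-4.9252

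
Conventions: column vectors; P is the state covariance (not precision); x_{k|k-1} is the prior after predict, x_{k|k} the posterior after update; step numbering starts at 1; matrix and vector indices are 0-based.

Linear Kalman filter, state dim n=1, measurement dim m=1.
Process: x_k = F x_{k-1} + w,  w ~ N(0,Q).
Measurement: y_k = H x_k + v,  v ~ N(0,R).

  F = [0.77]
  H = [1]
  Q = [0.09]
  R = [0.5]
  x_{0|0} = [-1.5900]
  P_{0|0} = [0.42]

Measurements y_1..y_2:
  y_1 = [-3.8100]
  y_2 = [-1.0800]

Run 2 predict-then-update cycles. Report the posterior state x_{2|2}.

x_post = [-1.5500]

step 1: x^-=[-1.2243]  P^-=[0.3390]  S=[0.8390]  K=[0.4041]  nu=[-2.5857]  x^+=[-2.2691]  P^+=[0.2020]
step 2: x^-=[-1.7472]  P^-=[0.2098]  S=[0.7098]  K=[0.2956]  nu=[0.6672]  x^+=[-1.5500]  P^+=[0.1478]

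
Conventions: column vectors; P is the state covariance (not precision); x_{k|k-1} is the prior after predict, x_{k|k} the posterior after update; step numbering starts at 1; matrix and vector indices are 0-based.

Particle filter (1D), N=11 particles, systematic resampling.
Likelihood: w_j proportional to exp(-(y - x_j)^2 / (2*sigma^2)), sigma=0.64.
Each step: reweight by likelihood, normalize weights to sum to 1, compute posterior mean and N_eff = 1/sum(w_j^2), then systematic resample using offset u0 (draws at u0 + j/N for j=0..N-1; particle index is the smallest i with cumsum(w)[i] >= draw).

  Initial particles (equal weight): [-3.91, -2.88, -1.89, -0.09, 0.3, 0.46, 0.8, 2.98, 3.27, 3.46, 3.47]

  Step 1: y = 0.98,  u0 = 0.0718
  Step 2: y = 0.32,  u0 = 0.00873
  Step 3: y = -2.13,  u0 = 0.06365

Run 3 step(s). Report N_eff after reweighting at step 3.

step 1: w=[0.0000, 0.0000, 0.0000, 0.0986, 0.2269, 0.2868, 0.3835, 0.0030, 0.0007, 0.0002, 0.0002]  mean=0.5106  Neff=3.4414  idx=[3, 4, 4, 5, 5, 5, 6, 6, 6, 6, 6]
step 2: w=[0.0856, 0.1050, 0.1050, 0.1026, 0.1026, 0.1026, 0.0793, 0.0793, 0.0793, 0.0793, 0.0793]  mean=0.5142  Neff=10.8205  idx=[0, 1, 1, 2, 3, 4, 5, 6, 7, 8, 9]
step 3: w=[0.6626, 0.0789, 0.0789, 0.0789, 0.0296, 0.0296, 0.0296, 0.0030, 0.0030, 0.0030, 0.0030]  mean=0.0618  Neff=2.1724  idx=[0, 0, 0, 0, 0, 0, 0, 1, 2, 3, 6]

N_eff = 2.1724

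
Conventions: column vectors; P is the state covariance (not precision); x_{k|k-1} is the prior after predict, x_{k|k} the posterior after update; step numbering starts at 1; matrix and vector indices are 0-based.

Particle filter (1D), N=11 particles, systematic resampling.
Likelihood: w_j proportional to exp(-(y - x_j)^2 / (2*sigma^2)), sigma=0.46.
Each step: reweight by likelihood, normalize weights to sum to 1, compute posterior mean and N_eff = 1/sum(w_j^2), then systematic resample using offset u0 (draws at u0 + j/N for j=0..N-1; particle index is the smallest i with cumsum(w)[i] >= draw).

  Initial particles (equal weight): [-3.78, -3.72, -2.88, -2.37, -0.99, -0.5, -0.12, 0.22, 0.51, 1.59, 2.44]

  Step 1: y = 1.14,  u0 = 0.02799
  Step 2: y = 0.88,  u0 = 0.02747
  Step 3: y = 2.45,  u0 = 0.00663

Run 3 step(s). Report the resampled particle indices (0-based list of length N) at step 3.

step 1: w=[0.0000, 0.0000, 0.0000, 0.0000, 0.0000, 0.0015, 0.0197, 0.1137, 0.3289, 0.5207, 0.0155]  mean=1.0553  Neff=2.5455  idx=[7, 7, 8, 8, 8, 9, 9, 9, 9, 9, 9]
step 2: w=[0.0759, 0.0759, 0.1537, 0.1537, 0.1537, 0.0645, 0.0645, 0.0645, 0.0645, 0.0645, 0.0645]  mean=0.8842  Neff=9.3148  idx=[0, 1, 2, 2, 3, 4, 4, 5, 7, 8, 10]
step 3: w=[0.0000, 0.0000, 0.0002, 0.0002, 0.0002, 0.0002, 0.0002, 0.2497, 0.2497, 0.2497, 0.2497]  mean=1.5889  Neff=4.0081  idx=[7, 7, 7, 8, 8, 8, 9, 9, 9, 10, 10]

resampled_idx = [7, 7, 7, 8, 8, 8, 9, 9, 9, 10, 10]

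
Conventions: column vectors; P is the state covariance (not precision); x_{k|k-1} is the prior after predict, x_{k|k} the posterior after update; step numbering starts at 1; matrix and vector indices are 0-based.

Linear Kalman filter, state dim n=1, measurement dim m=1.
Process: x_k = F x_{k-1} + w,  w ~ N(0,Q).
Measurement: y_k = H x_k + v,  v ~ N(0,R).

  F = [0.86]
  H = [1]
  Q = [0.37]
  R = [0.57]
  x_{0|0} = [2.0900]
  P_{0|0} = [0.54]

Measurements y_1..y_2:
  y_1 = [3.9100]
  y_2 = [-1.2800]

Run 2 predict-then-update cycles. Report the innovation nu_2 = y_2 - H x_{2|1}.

innov = [-3.8694]

step 1: x^-=[1.7974]  P^-=[0.7694]  S=[1.3394]  K=[0.5744]  nu=[2.1126]  x^+=[3.0109]  P^+=[0.3274]
step 2: x^-=[2.5894]  P^-=[0.6122]  S=[1.1822]  K=[0.5178]  nu=[-3.8694]  x^+=[0.5857]  P^+=[0.2952]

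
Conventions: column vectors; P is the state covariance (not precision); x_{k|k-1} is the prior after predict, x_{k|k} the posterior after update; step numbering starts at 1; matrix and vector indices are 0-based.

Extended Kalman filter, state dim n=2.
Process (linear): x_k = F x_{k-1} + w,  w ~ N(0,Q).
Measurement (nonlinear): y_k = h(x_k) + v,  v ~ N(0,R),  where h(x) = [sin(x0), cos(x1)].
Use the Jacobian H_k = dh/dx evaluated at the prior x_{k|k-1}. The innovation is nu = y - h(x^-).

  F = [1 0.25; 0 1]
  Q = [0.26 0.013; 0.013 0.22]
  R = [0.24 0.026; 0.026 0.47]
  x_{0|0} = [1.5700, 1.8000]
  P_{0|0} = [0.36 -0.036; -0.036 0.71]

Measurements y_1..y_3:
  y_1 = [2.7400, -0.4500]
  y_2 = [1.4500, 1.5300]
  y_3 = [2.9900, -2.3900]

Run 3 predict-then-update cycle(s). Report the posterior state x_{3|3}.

step 1: x^-=[2.0200, 1.8000]  P^-=[0.6464 0.1545; 0.1545 0.9300]  H_jac=[-0.4342 0.0000; 0.0000 -0.9738]  S=[0.3619 0.0913; 0.0913 1.3520]  K=[-0.7605 -0.0599; -0.0166 -0.6688]  nu=[1.8392, -0.2228]  x^+=[0.6346, 1.9185]  P^+=[0.4239 0.0492; 0.0492 0.3232]
step 2: x^-=[1.1142, 1.9185]  P^-=[0.7287 0.1430; 0.1430 0.5432]  H_jac=[0.4409 0.0000; 0.0000 -0.9402]  S=[0.3816 -0.0333; -0.0333 0.9501]  K=[0.8320 -0.1124; 0.1187 -0.5333]  nu=[0.5524, 1.8707]  x^+=[1.3636, 0.9863]  P^+=[0.4463 0.0332; 0.0332 0.2633]
step 3: x^-=[1.6102, 0.9863]  P^-=[0.7394 0.1120; 0.1120 0.4833]  H_jac=[-0.0394 0.0000; 0.0000 -0.8340]  S=[0.2411 0.0297; 0.0297 0.8062]  K=[-0.1071 -0.1119; 0.0434 -0.5016]  nu=[1.9908, -2.9418]  x^+=[1.7263, 2.5484]  P^+=[0.7258 0.0664; 0.0664 0.2813]

x_post = [1.7263, 2.5484]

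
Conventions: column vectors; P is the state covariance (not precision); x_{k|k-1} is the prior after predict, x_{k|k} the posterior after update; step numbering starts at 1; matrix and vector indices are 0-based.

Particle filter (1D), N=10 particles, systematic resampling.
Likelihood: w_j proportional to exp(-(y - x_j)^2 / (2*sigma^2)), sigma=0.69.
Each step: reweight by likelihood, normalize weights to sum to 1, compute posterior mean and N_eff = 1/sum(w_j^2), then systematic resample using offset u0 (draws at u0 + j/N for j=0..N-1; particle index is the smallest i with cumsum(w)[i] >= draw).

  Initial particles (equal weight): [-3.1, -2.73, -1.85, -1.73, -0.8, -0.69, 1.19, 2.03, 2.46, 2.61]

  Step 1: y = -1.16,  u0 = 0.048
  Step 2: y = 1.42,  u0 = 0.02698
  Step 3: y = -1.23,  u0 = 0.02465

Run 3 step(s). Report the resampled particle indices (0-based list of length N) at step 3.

resampled_idx = [0, 1, 2, 3, 4, 5, 6, 7, 8, 9]

step 1: w=[0.0062, 0.0244, 0.1969, 0.2308, 0.2833, 0.2574, 0.0010, 0.0000, 0.0000, 0.0000]  mean=-1.2525  Neff=4.1809  idx=[2, 2, 3, 3, 3, 4, 4, 5, 5, 5]
step 2: w=[0.0003, 0.0003, 0.0008, 0.0008, 0.0008, 0.1435, 0.1435, 0.2367, 0.2367, 0.2367]  mean=-0.7247  Neff=4.7792  idx=[5, 5, 6, 7, 7, 8, 8, 8, 9, 9]
step 3: w=[0.1080, 0.1080, 0.1080, 0.0966, 0.0966, 0.0966, 0.0966, 0.0966, 0.0966, 0.0966]  mean=-0.7256  Neff=9.9725  idx=[0, 1, 2, 3, 4, 5, 6, 7, 8, 9]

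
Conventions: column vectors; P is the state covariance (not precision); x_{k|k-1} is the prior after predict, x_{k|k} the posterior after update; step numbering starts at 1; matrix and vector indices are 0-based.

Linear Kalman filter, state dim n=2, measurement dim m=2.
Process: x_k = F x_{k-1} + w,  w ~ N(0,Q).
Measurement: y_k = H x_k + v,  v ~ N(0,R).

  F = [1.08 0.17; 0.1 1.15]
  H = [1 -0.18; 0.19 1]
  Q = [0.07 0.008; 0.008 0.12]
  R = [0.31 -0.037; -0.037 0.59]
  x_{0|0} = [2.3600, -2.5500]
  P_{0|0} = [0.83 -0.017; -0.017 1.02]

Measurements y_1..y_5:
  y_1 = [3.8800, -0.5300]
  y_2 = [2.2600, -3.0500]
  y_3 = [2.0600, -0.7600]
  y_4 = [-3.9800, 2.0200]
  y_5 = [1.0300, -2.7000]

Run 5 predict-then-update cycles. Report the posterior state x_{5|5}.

x_post = [-0.0940, -1.5263]

step 1: x^-=[2.1153, -2.6965]  P^-=[1.0613 0.2756; 0.2756 1.4733]  S=[1.3199 0.1657; 0.1657 2.2064]  K=[0.7464 0.1603; -0.0796 0.6975]  nu=[1.2793, 1.7646]  x^+=[3.3531, -1.5676]  P^+=[0.2297 0.0233; 0.0233 0.4100]
step 2: x^-=[3.3548, -1.4675]  P^-=[0.3583 0.1423; 0.1423 0.6699]  S=[0.6388 0.0479; 0.0479 1.3269]  K=[0.5103 0.1401; -0.0054 0.5254]  nu=[-1.3589, -2.2200]  x^+=[2.3503, -2.6265]  P^+=[0.1590 0.0336; 0.0336 0.3038]
step 3: x^-=[2.0918, -2.7855]  P^-=[0.2766 0.1268; 0.1268 0.5311]  S=[0.5582 0.0425; 0.0425 1.1793]  K=[0.4443 0.1361; 0.0202 0.4701]  nu=[-0.5332, 1.6281]  x^+=[2.0765, -2.0310]  P^+=[0.1394 0.0374; 0.0374 0.2695]
step 4: x^-=[1.8974, -2.1280]  P^-=[0.2542 0.1228; 0.1228 0.4864]  S=[0.5357 0.0423; 0.0423 1.1322]  K=[0.4225 0.1353; 0.0303 0.4491]  nu=[-6.2604, 3.7875]  x^+=[-0.2350, -0.6169]  P^+=[0.1330 0.0389; 0.0389 0.2564]
step 5: x^-=[-0.3586, -0.7330]  P^-=[0.2468 0.1215; 0.1215 0.4694]  S=[0.5283 0.0428; 0.0428 1.1145]  K=[0.4148 0.1352; 0.0344 0.4406]  nu=[1.2567, -1.8989]  x^+=[-0.0940, -1.5263]  P^+=[0.1307 0.0396; 0.0396 0.2512]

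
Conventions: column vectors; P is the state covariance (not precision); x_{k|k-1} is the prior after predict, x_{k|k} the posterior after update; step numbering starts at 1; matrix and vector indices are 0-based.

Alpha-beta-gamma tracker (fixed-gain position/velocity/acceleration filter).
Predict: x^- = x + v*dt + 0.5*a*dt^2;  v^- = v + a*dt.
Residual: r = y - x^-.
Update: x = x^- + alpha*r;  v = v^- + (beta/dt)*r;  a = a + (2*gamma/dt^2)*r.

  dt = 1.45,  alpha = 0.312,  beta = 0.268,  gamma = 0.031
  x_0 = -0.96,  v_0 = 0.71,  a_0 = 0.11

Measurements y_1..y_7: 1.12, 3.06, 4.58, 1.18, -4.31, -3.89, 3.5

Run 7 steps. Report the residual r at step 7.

resid = 8.3407

step 1: x_pred=0.1851  r=0.9349  x^+=0.4768  v^+=1.0423  a^+=0.1376
step 2: x_pred=2.1328  r=0.9272  x^+=2.4221  v^+=1.4131  a^+=0.1649
step 3: x_pred=4.6445  r=-0.0645  x^+=4.6244  v^+=1.6403  a^+=0.1630
step 4: x_pred=7.1742  r=-5.9942  x^+=5.3040  v^+=0.7688  a^+=-0.0138
step 5: x_pred=6.4044  r=-10.7144  x^+=3.0615  v^+=-1.2314  a^+=-0.3297
step 6: x_pred=0.9293  r=-4.8193  x^+=-0.5743  v^+=-2.6002  a^+=-0.4718
step 7: x_pred=-4.8407  r=8.3407  x^+=-2.2384  v^+=-1.7428  a^+=-0.2259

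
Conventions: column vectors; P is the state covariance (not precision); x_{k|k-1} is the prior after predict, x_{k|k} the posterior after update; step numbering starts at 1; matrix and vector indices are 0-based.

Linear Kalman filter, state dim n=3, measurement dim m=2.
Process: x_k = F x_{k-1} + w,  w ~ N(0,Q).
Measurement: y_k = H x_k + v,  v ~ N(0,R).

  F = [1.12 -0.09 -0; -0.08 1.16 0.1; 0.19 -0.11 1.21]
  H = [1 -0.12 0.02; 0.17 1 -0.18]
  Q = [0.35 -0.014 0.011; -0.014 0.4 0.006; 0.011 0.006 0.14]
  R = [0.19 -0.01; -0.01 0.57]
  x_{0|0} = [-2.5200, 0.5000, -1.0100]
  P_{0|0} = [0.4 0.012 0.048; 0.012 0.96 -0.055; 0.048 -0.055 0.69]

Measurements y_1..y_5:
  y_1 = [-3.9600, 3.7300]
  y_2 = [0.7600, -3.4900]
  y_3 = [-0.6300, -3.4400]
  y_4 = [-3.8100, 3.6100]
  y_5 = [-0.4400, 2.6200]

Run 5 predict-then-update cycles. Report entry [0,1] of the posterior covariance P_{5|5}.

P_post[0,1] = 0.0072

step 1: x^-=[-2.8674, 0.6806, -1.7559]  P^-=[0.8571 -0.1285 0.1750; -0.1285 1.6855 -0.1167; 0.1750 -0.1167 1.2125]  S=[1.1103 -0.2326; -0.2326 2.3071]  K=[0.8047 0.0749; -0.1502 0.7150; 0.1679 -0.1153]  nu=[-0.9758, 3.2208]  x^+=[-3.4114, 3.1302, -2.2912]  P^+=[0.1532 0.0133 0.0263; 0.0133 0.4309 0.1336; 0.0263 0.1336 1.1415]
step 2: x^-=[-4.1024, 3.6748, -3.7649]  P^-=[0.5430 -0.0536 0.0670; -0.0536 1.0202 0.2739; 0.0670 0.2739 1.7980]  S=[0.7626 -0.0995; -0.0995 1.5433]  K=[0.7306 0.0644; -0.1435 0.6140; 0.0895 -0.0191]  nu=[5.3787, -7.1451]  x^+=[-0.6329, -1.4839, -3.1472]  P^+=[0.1389 0.0091 0.0183; 0.0091 0.4052 0.3075; 0.0183 0.3075 1.7910]
step 3: x^-=[-0.5753, -1.9854, -3.7651]  P^-=[0.5257 -0.0576 0.0346; -0.0576 1.0334 0.5977; 0.0346 0.5977 2.6982]  S=[0.7440 -0.0920; -0.0920 1.4691]  K=[0.7246 0.0628; -0.1521 0.6140; 0.0328 0.0823]  nu=[-0.2177, -2.0345]  x^+=[-0.8607, -3.2015, -3.9397]  P^+=[0.1377 0.0078 0.0150; 0.0078 0.4452 0.5279; 0.0150 0.5279 2.6880]
step 4: x^-=[-0.6759, -4.0388, -4.5785]  P^-=[0.5247 -0.0657 0.0064; -0.0657 1.1476 1.0081; 0.0064 1.0081 3.9518]  S=[0.7440 -0.0963; -0.0963 1.4751]  K=[0.7241 0.0624; -0.1639 0.6367; -0.0218 0.2005]  nu=[-3.5272, 6.9396]  x^+=[-2.7968, 0.9575, -3.1102]  P^+=[0.1376 0.0074 0.0135; 0.0074 0.5096 0.8126; 0.0135 0.8126 3.8913]
step 5: x^-=[-3.2186, 1.0234, -4.4001]  P^-=[0.5252 -0.0757 -0.0259; -0.0757 1.3124 1.5421; -0.0259 1.5421 5.6380]  S=[0.7461 -0.1039; -0.1039 1.5010]  K=[0.7241 0.0623; -0.1781 0.6685; -0.0838 0.3425]  nu=[2.9894, 1.3518]  x^+=[-0.9697, 1.3948, -4.1877]  P^+=[0.1376 0.0072 0.0126; 0.0072 0.5931 1.1751; 0.0126 1.1751 5.4507]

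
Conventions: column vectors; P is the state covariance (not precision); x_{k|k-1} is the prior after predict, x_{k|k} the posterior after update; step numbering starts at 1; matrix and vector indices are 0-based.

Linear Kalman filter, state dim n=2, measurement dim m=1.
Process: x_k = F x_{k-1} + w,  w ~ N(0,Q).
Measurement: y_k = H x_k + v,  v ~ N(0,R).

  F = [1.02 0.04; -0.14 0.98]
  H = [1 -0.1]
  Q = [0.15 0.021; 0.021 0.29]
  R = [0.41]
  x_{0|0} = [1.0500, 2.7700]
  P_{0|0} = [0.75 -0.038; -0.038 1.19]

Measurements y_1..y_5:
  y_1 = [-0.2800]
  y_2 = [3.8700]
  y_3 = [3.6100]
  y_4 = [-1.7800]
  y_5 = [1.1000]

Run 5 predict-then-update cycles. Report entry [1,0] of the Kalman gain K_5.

step 1: x^-=[1.1818, 2.5676]  P^-=[0.9291 -0.0772; -0.0772 1.4580]  S=[1.3691]  K=[0.6842; -0.1629]  nu=[-1.2050]  x^+=[0.3573, 2.7639]  P^+=[0.2881 0.0754; 0.0754 1.4217]
step 2: x^-=[0.4750, 2.6586]  P^-=[0.4581 0.1105; 0.1105 1.6403]  S=[0.8624]  K=[0.5184; -0.0620]  nu=[3.6609]  x^+=[2.3728, 2.4314]  P^+=[0.2264 0.1383; 0.1383 1.6370]
step 3: x^-=[2.5175, 2.0506]  P^-=[0.3994 0.1903; 0.1903 1.8287]  S=[0.7896]  K=[0.4817; 0.0094]  nu=[1.2976]  x^+=[3.1426, 2.0628]  P^+=[0.2162 0.1867; 0.1867 1.8286]
step 4: x^-=[3.2879, 1.5816]  P^-=[0.3931 0.2474; 0.2474 1.9992]  S=[0.7736]  K=[0.4761; 0.0614]  nu=[-4.9098]  x^+=[0.9502, 1.2802]  P^+=[0.2177 0.2248; 0.2248 1.9963]
step 5: x^-=[1.0204, 1.1216]  P^-=[0.3980 0.2916; 0.2916 2.1498]  S=[0.7712]  K=[0.4783; 0.0994]  nu=[0.1917]  x^+=[1.1121, 1.1407]  P^+=[0.2216 0.2550; 0.2550 2.1422]

K[1,0] = 0.0994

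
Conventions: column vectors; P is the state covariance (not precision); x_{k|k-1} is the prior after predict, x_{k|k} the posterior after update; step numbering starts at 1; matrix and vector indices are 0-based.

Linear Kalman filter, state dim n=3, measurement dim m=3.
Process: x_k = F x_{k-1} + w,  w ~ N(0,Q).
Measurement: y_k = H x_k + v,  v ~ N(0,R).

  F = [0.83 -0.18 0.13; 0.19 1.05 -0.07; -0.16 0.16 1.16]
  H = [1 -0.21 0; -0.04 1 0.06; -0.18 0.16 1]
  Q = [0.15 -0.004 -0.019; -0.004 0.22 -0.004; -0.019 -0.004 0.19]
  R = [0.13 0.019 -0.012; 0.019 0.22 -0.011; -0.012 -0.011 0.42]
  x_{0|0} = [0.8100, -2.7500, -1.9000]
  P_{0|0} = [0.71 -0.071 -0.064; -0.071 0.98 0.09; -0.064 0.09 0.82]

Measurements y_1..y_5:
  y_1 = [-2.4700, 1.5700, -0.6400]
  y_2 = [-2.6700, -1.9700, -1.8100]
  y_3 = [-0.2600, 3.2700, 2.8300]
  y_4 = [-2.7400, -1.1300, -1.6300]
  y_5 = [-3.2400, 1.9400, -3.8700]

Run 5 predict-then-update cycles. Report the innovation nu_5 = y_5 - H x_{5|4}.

step 1: x^-=[0.9203, -2.6006, -2.7736]  P^-=[0.6879 -0.1286 -0.1065; -0.1286 1.2902 0.1760; -0.1065 0.1760 1.3975]  S=[0.9288 -0.4178 -0.3481; -0.4178 1.5483 0.4913; -0.3481 0.4913 1.9749]  K=[0.8190 0.1200 -0.0126; -0.0610 0.8308 -0.0121; 0.1126 -0.0407 0.7616]  nu=[-3.9364, 4.3738, 2.7153]  x^+=[-1.8128, 1.2407, -1.3270]  P^+=[0.1188 0.0470 -0.0026; 0.0470 0.1857 -0.0347; -0.0026 -0.0347 0.3241]
step 2: x^-=[-1.9004, 1.0512, -1.0508]  P^-=[0.2303 0.0109 0.0205; 0.0109 0.4546 -0.0517; 0.0205 -0.0517 0.6195]  S=[0.3758 -0.0728 -0.0353; -0.0728 0.6700 0.0453; -0.0353 0.0453 1.0341]  K=[0.6207 0.0719 -0.0006; -0.0977 0.6635 -0.0140; 0.1296 -0.0490 0.5941]  nu=[-0.5488, -3.0342, -1.2695]  x^+=[-2.4583, -0.8906, -1.7274]  P^+=[0.0886 0.0310 0.0025; 0.0310 0.1473 -0.0300; 0.0025 -0.0300 0.2537]
step 3: x^-=[-2.1047, -1.2813, -1.7530]  P^-=[0.2128 0.0012 0.0163; 0.0012 0.4036 -0.0424; 0.0163 -0.0424 0.5238]  S=[0.3600 -0.0715 -0.0385; -0.0715 0.6205 0.0427; -0.0385 0.0427 0.9416]  K=[0.6018 0.0593 -0.0013; -0.1070 0.6345 -0.0098; 0.1204 -0.0429 0.5529]  nu=[1.5756, 4.5723, 4.4092]  x^+=[-0.8911, 1.4080, 0.6785]  P^+=[0.0852 0.0278 0.0025; 0.0278 0.1404 -0.0273; 0.0025 -0.0273 0.2361]
step 4: x^-=[-0.9049, 1.2616, 1.1549]  P^-=[0.2108 -0.0002 0.0132; -0.0002 0.3941 -0.0383; 0.0132 -0.0383 0.5009]  S=[0.3582 -0.0711 -0.0420; -0.0711 0.6115 0.0443; -0.0420 0.0443 0.9208]  K=[0.5995 0.0571 -0.0023; -0.1077 0.6287 -0.0083; 0.1148 -0.0403 0.5419]  nu=[-1.5702, -2.4971, -3.1496]  x^+=[-1.9815, -0.1131, -0.6316]  P^+=[0.0848 0.0272 0.0021; 0.0272 0.1390 -0.0264; 0.0021 -0.0264 0.2313]
step 5: x^-=[-1.7064, -0.4510, -0.4337]  P^-=[0.2104 -0.0002 0.0120; -0.0002 0.3922 -0.0372; 0.0120 -0.0372 0.4950]  S=[0.3578 -0.0708 -0.0433; -0.0708 0.6098 0.0449; -0.0433 0.0449 0.9156]  K=[0.5990 0.0568 -0.0028; -0.1076 0.6276 -0.0079; 0.1127 -0.0396 0.5390]  nu=[-1.6284, 2.3488, -3.6713]  x^+=[-2.5383, 1.2270, -2.6890]  P^+=[0.0847 0.0272 0.0019; 0.0272 0.1388 -0.0262; 0.0019 -0.0262 0.2300]

innov = [-1.6284, 2.3488, -3.6713]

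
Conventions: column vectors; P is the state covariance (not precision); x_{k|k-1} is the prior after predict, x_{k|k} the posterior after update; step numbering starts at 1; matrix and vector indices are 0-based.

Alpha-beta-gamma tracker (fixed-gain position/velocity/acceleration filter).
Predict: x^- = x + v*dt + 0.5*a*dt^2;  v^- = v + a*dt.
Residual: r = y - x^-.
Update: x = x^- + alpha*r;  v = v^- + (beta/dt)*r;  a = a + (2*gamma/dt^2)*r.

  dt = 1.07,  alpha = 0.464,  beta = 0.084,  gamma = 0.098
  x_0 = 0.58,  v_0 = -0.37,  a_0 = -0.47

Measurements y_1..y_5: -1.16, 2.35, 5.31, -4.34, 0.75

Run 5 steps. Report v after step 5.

step 1: x_pred=-0.0850  r=-1.0750  x^+=-0.5838  v^+=-0.9573  a^+=-0.6540
step 2: x_pred=-1.9825  r=4.3325  x^+=0.0278  v^+=-1.3170  a^+=0.0877
step 3: x_pred=-1.3312  r=6.6412  x^+=1.7503  v^+=-0.7018  a^+=1.2246
step 4: x_pred=1.7003  r=-6.0403  x^+=-1.1024  v^+=0.1343  a^+=0.1905
step 5: x_pred=-0.8496  r=1.5996  x^+=-0.1074  v^+=0.4637  a^+=0.4644

v_post = 0.4637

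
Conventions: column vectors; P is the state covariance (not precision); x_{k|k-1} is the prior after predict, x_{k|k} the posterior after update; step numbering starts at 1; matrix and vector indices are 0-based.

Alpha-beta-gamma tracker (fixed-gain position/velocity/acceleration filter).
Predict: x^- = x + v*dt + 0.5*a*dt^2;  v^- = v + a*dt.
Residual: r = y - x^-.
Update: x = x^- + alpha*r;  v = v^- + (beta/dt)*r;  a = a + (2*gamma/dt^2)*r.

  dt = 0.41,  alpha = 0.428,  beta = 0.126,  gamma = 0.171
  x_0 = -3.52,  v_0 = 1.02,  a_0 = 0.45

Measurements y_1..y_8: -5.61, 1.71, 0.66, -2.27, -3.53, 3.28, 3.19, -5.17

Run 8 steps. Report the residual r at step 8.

resid = -6.1876

step 1: x_pred=-3.0640  r=-2.5460  x^+=-4.1537  v^+=0.4221  a^+=-4.7299
step 2: x_pred=-4.3782  r=6.0882  x^+=-1.7724  v^+=0.3538  a^+=7.6565
step 3: x_pred=-0.9838  r=1.6438  x^+=-0.2803  v^+=3.9982  a^+=11.0009
step 4: x_pred=2.2836  r=-4.5536  x^+=0.3347  v^+=7.1091  a^+=1.7366
step 5: x_pred=3.3954  r=-6.9254  x^+=0.4313  v^+=5.6929  a^+=-12.3531
step 6: x_pred=1.7271  r=1.5529  x^+=2.3918  v^+=1.1053  a^+=-9.1937
step 7: x_pred=2.0722  r=1.1178  x^+=2.5506  v^+=-2.3206  a^+=-6.9196
step 8: x_pred=1.0176  r=-6.1876  x^+=-1.6307  v^+=-7.0591  a^+=-19.5083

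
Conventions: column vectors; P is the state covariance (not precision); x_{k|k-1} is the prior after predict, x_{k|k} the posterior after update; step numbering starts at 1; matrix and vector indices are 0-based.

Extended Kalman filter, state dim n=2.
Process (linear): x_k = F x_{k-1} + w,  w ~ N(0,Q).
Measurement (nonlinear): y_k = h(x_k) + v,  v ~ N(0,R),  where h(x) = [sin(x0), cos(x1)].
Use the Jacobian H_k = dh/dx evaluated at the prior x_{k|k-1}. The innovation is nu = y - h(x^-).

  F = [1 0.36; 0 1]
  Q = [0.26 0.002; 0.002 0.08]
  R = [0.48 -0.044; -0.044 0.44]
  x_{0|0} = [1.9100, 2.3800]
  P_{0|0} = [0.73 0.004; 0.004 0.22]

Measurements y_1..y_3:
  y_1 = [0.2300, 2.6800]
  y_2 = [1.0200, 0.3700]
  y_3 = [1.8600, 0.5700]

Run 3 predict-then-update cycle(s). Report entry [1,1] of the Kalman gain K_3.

step 1: x^-=[2.7668, 2.3800]  P^-=[1.0214 0.0852; 0.0852 0.3000]  H_jac=[-0.9306 0.0000; 0.0000 -0.6901]  S=[1.3645 0.0107; 0.0107 0.5829]  K=[-0.6959 -0.0881; -0.0553 -0.3542]  nu=[-0.1361, 3.4037]  x^+=[2.5617, 1.1820]  P^+=[0.3548 0.0118; 0.0118 0.2223]
step 2: x^-=[2.9872, 1.1820]  P^-=[0.6521 0.0938; 0.0938 0.3023]  H_jac=[-0.9881 0.0000; 0.0000 -0.9254]  S=[1.1167 0.0418; 0.0418 0.6989]  K=[-0.5736 -0.0899; -0.0682 -0.3962]  nu=[0.8662, -0.0090]  x^+=[2.4911, 1.1265]  P^+=[0.2747 0.0155; 0.0155 0.1851]
step 3: x^-=[2.8967, 1.1265]  P^-=[0.5698 0.0841; 0.0841 0.2651]  H_jac=[-0.9702 0.0000; 0.0000 -0.9029]  S=[1.0163 0.0297; 0.0297 0.6562]  K=[-0.5413 -0.0913; -0.0697 -0.3617]  nu=[1.6175, 0.1402]  x^+=[2.0084, 0.9630]  P^+=[0.2637 0.0181; 0.0181 0.1729]

K[1,1] = -0.3617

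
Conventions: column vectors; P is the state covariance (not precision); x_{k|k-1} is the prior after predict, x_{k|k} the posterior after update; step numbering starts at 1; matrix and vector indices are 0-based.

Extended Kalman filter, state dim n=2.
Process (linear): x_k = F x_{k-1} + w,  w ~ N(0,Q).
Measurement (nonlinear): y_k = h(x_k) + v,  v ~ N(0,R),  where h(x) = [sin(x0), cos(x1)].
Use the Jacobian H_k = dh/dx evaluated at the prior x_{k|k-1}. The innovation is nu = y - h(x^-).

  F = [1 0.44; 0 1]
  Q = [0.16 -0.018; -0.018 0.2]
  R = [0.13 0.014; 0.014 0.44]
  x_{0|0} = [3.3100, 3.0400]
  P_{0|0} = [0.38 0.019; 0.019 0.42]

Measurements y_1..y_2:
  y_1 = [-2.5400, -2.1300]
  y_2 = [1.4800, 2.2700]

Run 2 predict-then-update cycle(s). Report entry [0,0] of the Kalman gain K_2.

K[0,0] = 0.9311

step 1: x^-=[4.6476, 3.0400]  P^-=[0.6380 0.1858; 0.1858 0.6200]  H_jac=[-0.0647 0.0000; 0.0000 -0.1014]  S=[0.1327 0.0152; 0.0152 0.4464]  K=[-0.3077 -0.0317; -0.0748 -0.1383]  nu=[-1.5421, -1.1352]  x^+=[5.1581, 3.3124]  P^+=[0.6247 0.1801; 0.1801 0.6104]
step 2: x^-=[6.6156, 3.3124]  P^-=[1.0614 0.4307; 0.4307 0.8104]  H_jac=[0.9453 0.0000; 0.0000 0.1699]  S=[1.0784 0.0832; 0.0832 0.4634]  K=[0.9311 -0.0092; 0.3596 0.2326]  nu=[1.1537, 3.2555]  x^+=[7.6598, 4.4846]  P^+=[0.1279 0.0529; 0.0529 0.6320]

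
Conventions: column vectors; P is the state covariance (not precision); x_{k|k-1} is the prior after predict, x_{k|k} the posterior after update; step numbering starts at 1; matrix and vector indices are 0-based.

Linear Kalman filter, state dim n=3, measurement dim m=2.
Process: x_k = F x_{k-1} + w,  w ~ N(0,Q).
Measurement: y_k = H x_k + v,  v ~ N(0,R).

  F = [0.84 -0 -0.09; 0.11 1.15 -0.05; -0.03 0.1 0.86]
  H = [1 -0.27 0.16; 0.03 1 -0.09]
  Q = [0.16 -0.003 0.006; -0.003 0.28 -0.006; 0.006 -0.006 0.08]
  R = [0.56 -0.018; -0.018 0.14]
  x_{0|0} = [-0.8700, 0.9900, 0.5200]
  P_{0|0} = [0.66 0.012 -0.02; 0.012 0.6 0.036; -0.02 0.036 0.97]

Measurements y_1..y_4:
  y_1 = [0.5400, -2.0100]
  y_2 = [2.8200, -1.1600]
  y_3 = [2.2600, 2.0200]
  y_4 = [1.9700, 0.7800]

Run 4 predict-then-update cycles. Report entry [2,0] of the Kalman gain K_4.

step 1: x^-=[-0.7776, 1.0168, 0.5723]  P^-=[0.6366 0.0713 -0.0995; 0.0713 1.0830 0.0523; -0.0995 0.0523 0.8112]  S=[1.2214 -0.2142; -0.2142 1.2256]  K=[0.5226 0.1724; -0.0202 0.8781; 0.0101 -0.0175]  nu=[1.5006, -2.9520]  x^+=[-0.5022, -1.6056, 0.6393]  P^+=[0.3052 -0.0038 -0.1039; -0.0038 0.1300 0.0734; -0.1039 0.0734 0.8106]
step 2: x^-=[-0.4794, -1.9336, 0.4043]  P^-=[0.3976 0.0230 -0.1407; 0.0230 0.4494 0.0355; -0.1407 0.0355 0.6991]  S=[0.9477 -0.0962; -0.0962 0.5912]  K=[0.4040 0.1462; -0.0214 0.7525; -0.0468 -0.0612]  nu=[2.7126, 0.8244]  x^+=[0.7371, -1.3715, 0.2269]  P^+=[0.2416 -0.0049 -0.1206; -0.0049 0.1111 0.0585; -0.1206 0.0585 0.6954]
step 3: x^-=[0.5988, -1.5075, 0.0359]  P^-=[0.3543 0.0179 -0.1423; 0.0179 0.4250 0.0221; -0.1423 0.0221 0.6119]  S=[0.9039 -0.0970; -0.0970 0.5681]  K=[0.3762 0.1370; -0.0237 0.7415; -0.0639 -0.0764]  nu=[1.2485, 3.5127]  x^+=[1.5496, 1.0675, -0.3121]  P^+=[0.2258 -0.0050 -0.1182; -0.0050 0.1087 0.0485; -0.1182 0.0485 0.6059]
step 4: x^-=[1.3298, 1.4137, -0.2082]  P^-=[0.3421 0.0169 -0.1332; 0.0169 0.4225 0.0162; -0.1332 0.0162 0.5439]  S=[0.8937 -0.0986; -0.0986 0.5660]  K=[0.3685 0.1333; -0.0242 0.7405; -0.0650 -0.0762]  nu=[1.0552, -0.6924]  x^+=[1.6264, 0.8755, -0.2239]  P^+=[0.2203 -0.0045 -0.1097; -0.0045 0.1080 0.0422; -0.1097 0.0422 0.5378]

K[2,0] = -0.0650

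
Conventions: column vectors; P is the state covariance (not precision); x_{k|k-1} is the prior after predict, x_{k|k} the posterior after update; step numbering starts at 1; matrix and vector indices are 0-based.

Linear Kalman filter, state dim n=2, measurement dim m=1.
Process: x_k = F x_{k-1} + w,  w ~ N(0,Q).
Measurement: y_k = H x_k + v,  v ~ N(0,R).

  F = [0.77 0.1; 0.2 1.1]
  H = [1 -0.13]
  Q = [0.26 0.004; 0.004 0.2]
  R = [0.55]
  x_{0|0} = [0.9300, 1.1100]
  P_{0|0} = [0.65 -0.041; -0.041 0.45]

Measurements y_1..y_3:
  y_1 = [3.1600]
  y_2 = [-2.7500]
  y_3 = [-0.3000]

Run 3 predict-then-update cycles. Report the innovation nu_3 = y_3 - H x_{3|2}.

step 1: x^-=[0.8271, 1.4070]  P^-=[0.6436 0.1181; 0.1181 0.7525]  S=[1.1756]  K=[0.5344; 0.0172]  nu=[2.5158]  x^+=[2.1715, 1.4503]  P^+=[0.3079 0.1072; 0.1072 0.7521]
step 2: x^-=[1.8171, 2.0296]  P^-=[0.4666 0.2271; 0.2271 1.1696]  S=[0.9773]  K=[0.4472; 0.0768]  nu=[-4.3032]  x^+=[-0.1073, 1.6990]  P^+=[0.2711 0.1935; 0.1935 1.1638]
step 3: x^-=[0.0873, 1.8475]  P^-=[0.4622 0.3416; 0.3416 1.7042]  S=[0.9522]  K=[0.4388; 0.1261]  nu=[-0.1471]  x^+=[0.0227, 1.8289]  P^+=[0.2789 0.2889; 0.2889 1.6891]

innov = [-0.1471]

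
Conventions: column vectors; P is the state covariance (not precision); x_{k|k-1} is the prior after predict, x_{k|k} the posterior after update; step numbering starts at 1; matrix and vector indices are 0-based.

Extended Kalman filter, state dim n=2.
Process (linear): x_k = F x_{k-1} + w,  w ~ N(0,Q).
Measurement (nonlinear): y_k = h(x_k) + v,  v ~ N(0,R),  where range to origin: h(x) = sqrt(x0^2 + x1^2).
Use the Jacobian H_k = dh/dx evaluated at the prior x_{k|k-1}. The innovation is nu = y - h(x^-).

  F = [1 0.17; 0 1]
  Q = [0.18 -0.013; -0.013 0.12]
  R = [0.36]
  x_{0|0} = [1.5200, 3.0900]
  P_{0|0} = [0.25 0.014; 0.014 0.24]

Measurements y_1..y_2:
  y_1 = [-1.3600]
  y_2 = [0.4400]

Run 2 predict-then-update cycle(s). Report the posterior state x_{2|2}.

step 1: x^-=[2.0453, 3.0900]  P^-=[0.4417 0.0418; 0.0418 0.3600]  H_jac=[0.5520 0.8339]  S=[0.7834]  K=[0.3557; 0.4127]  nu=[-5.0656]  x^+=[0.2434, 0.9996]  P^+=[0.3426 -0.0732; -0.0732 0.2266]
step 2: x^-=[0.4134, 0.9996]  P^-=[0.5042 -0.0477; -0.0477 0.3466]  H_jac=[0.3821 0.9241]  S=[0.6960]  K=[0.2136; 0.4341]  nu=[-0.6417]  x^+=[0.2763, 0.7211]  P^+=[0.4725 -0.1122; -0.1122 0.2155]

x_post = [0.2763, 0.7211]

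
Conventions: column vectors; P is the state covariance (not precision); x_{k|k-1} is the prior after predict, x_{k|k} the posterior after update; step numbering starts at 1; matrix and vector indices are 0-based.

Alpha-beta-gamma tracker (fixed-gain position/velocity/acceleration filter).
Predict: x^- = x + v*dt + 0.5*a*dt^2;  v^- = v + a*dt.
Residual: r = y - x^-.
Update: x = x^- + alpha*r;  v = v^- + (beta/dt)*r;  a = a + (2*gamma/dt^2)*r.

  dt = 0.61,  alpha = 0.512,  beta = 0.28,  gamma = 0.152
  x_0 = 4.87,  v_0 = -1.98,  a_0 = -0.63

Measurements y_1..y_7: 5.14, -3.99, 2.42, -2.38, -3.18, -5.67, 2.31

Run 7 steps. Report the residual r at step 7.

resid = 7.8135

step 1: x_pred=3.5450  r=1.5950  x^+=4.3616  v^+=-1.6322  a^+=0.6731
step 2: x_pred=3.4912  r=-7.4812  x^+=-0.3392  v^+=-4.6556  a^+=-5.4390
step 3: x_pred=-4.1910  r=6.6110  x^+=-0.8062  v^+=-4.9388  a^+=-0.0379
step 4: x_pred=-3.8259  r=1.4459  x^+=-3.0856  v^+=-4.2982  a^+=1.1434
step 5: x_pred=-5.4948  r=2.3148  x^+=-4.3096  v^+=-2.5383  a^+=3.0345
step 6: x_pred=-5.2934  r=-0.3766  x^+=-5.4862  v^+=-0.8601  a^+=2.7268
step 7: x_pred=-5.5035  r=7.8135  x^+=-1.5030  v^+=4.3898  a^+=9.1104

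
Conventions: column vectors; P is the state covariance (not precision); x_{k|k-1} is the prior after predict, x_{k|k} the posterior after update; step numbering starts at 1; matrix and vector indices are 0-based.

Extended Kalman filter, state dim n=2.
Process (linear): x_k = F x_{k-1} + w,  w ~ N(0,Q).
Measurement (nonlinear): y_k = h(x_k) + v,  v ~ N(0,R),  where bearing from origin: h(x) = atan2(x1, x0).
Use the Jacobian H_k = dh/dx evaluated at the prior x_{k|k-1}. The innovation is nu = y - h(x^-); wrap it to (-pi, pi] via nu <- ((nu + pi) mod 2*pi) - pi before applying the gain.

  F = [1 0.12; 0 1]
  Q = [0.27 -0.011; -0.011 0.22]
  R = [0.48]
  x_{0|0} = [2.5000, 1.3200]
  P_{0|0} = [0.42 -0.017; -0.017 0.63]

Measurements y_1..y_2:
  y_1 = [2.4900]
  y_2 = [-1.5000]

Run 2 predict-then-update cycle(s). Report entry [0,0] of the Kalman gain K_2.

K[0,0] = -0.2720

step 1: x^-=[2.6584, 1.3200]  P^-=[0.6950 0.0476; 0.0476 0.8500]  H_jac=[-0.1498 0.3018]  S=[0.5687]  K=[-0.1579; 0.4385]  nu=[2.0291]  x^+=[2.3381, 2.2097]  P^+=[0.6808 0.0870; 0.0870 0.7407]
step 2: x^-=[2.6033, 2.2097]  P^-=[0.9824 0.1648; 0.1648 0.9607]  H_jac=[-0.1895 0.2233]  S=[0.5492]  K=[-0.2720; 0.3336]  nu=[-2.2038]  x^+=[3.2026, 1.4745]  P^+=[0.9417 0.2147; 0.2147 0.8995]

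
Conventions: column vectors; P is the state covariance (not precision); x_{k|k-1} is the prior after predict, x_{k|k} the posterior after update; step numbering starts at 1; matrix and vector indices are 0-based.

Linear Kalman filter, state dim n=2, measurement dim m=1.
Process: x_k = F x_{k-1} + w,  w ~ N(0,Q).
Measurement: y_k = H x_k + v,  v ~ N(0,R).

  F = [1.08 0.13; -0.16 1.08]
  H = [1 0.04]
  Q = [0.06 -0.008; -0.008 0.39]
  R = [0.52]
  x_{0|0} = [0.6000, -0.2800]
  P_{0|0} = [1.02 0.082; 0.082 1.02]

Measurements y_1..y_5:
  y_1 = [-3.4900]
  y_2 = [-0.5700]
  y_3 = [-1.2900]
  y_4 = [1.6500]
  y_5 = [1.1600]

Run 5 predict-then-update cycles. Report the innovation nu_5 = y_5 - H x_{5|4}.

innov = [0.8942]

step 1: x^-=[0.6116, -0.3984]  P^-=[1.2900 0.0529; 0.0529 1.5775]  S=[1.8167]  K=[0.7112; 0.0638]  nu=[-4.0857]  x^+=[-2.2942, -0.6593]  P^+=[0.3710 -0.0296; -0.0296 1.5701]
step 2: x^-=[-2.5634, -0.3449]  P^-=[0.5110 0.1144; 0.1144 2.2411]  S=[1.0437]  K=[0.4940; 0.1955]  nu=[2.0072]  x^+=[-1.5719, 0.0475]  P^+=[0.2563 0.0136; 0.0136 2.2012]
step 3: x^-=[-1.6915, 0.3028]  P^-=[0.4000 0.2724; 0.2724 2.9593]  S=[0.9465]  K=[0.4341; 0.4128]  nu=[0.3894]  x^+=[-1.5225, 0.4636]  P^+=[0.2216 0.1027; 0.1027 2.7980]
step 4: x^-=[-1.5840, 0.7443]  P^-=[0.3946 0.4642; 0.4642 3.6238]  S=[0.9576]  K=[0.4315; 0.6362]  nu=[3.2042]  x^+=[-0.2013, 2.7828]  P^+=[0.2163 0.2014; 0.2014 3.2362]
step 5: x^-=[0.1443, 3.0376]  P^-=[0.4236 0.6397; 0.6397 4.1007]  S=[1.0013]  K=[0.4486; 0.8027]  nu=[0.8942]  x^+=[0.5454, 3.7553]  P^+=[0.2221 0.2792; 0.2792 3.4556]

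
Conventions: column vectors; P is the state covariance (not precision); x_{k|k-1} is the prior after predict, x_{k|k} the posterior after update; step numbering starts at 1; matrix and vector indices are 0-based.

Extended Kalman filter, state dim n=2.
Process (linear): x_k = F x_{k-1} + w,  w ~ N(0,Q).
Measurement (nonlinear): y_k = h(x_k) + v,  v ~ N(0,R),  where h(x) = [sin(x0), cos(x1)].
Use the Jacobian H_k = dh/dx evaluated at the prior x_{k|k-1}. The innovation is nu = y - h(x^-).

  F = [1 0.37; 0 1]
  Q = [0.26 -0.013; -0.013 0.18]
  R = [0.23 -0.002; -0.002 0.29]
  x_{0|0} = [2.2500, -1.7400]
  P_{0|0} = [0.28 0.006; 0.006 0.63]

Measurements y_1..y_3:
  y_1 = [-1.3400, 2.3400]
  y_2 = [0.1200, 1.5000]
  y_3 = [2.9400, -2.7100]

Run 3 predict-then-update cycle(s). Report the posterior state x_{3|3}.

x_post = [0.9920, 0.3607]

step 1: x^-=[1.6062, -1.7400]  P^-=[0.6307 0.2261; 0.2261 0.8100]  H_jac=[-0.0354 0.0000; 0.0000 0.9857]  S=[0.2308 -0.0099; -0.0099 1.0770]  K=[-0.0879 0.2061; -0.0029 0.7413]  nu=[-2.3394, 2.5084]  x^+=[2.3289, 0.1263]  P^+=[0.5828 0.0608; 0.0608 0.2181]
step 2: x^-=[2.3756, 0.1263]  P^-=[0.9177 0.1285; 0.1285 0.3981]  H_jac=[-0.7207 0.0000; 0.0000 -0.1260]  S=[0.7066 0.0097; 0.0097 0.2963]  K=[-0.9356 -0.0241; -0.1288 -0.1650]  nu=[-0.5733, 0.5080]  x^+=[2.8997, 0.1163]  P^+=[0.2985 0.0407; 0.0407 0.3779]
step 3: x^-=[2.9427, 0.1163]  P^-=[0.6403 0.1675; 0.1675 0.5579]  H_jac=[-0.9803 0.0000; 0.0000 -0.1161]  S=[0.8453 0.0171; 0.0171 0.2975]  K=[-0.7421 -0.0228; -0.1900 -0.2067]  nu=[2.7424, -3.7032]  x^+=[0.9920, 0.3607]  P^+=[0.1741 0.0442; 0.0442 0.5133]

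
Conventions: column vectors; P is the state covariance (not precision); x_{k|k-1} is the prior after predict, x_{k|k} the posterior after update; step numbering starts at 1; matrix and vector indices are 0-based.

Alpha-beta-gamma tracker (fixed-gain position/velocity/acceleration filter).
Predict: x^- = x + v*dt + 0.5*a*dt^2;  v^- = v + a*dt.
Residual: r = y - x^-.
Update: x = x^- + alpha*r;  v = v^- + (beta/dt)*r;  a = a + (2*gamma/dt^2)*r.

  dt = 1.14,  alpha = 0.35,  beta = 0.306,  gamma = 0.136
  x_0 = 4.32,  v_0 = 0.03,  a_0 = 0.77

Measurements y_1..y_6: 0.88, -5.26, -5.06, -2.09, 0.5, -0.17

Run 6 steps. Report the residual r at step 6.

step 1: x_pred=4.8545  r=-3.9745  x^+=3.4635  v^+=-0.1591  a^+=-0.0619
step 2: x_pred=3.2419  r=-8.5019  x^+=0.2663  v^+=-2.5117  a^+=-1.8413
step 3: x_pred=-3.7935  r=-1.2665  x^+=-4.2368  v^+=-4.9507  a^+=-2.1063
step 4: x_pred=-11.2492  r=9.1592  x^+=-8.0435  v^+=-4.8934  a^+=-0.1894
step 5: x_pred=-13.7450  r=14.2450  x^+=-8.7592  v^+=-1.2856  a^+=2.7920
step 6: x_pred=-8.4105  r=8.2405  x^+=-5.5263  v^+=4.1093  a^+=4.5168

resid = 8.2405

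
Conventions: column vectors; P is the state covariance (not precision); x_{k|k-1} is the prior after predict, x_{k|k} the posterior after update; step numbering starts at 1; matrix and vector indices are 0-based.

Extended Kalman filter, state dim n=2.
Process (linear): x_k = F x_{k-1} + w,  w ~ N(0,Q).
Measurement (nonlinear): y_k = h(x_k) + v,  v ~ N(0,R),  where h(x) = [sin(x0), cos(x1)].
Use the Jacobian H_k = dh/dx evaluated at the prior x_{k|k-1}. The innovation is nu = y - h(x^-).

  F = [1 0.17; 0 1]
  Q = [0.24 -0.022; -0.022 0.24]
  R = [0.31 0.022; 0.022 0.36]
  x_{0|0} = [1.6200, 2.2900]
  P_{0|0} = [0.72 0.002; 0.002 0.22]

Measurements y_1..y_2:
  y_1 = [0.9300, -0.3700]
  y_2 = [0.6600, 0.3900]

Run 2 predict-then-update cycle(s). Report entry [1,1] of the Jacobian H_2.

H_jac[1,1] = -0.8482

step 1: x^-=[2.0093, 2.2900]  P^-=[0.9670 0.0174; 0.0174 0.4600]  H_jac=[-0.4246 0.0000; 0.0000 -0.7523]  S=[0.4843 0.0276; 0.0276 0.6204]  K=[-0.8487 0.0166; 0.0165 -0.5586]  nu=[0.0246, 0.2888]  x^+=[1.9932, 2.1291]  P^+=[0.6188 0.0169; 0.0169 0.2668]
step 2: x^-=[2.3552, 2.1291]  P^-=[0.8722 0.0402; 0.0402 0.5068]  H_jac=[-0.7064 0.0000; 0.0000 -0.8482]  S=[0.7452 0.0461; 0.0461 0.7246]  K=[-0.8271 0.0055; -0.0014 -0.5932]  nu=[-0.0478, 0.9197]  x^+=[2.3998, 1.5836]  P^+=[0.3628 0.0191; 0.0191 0.2518]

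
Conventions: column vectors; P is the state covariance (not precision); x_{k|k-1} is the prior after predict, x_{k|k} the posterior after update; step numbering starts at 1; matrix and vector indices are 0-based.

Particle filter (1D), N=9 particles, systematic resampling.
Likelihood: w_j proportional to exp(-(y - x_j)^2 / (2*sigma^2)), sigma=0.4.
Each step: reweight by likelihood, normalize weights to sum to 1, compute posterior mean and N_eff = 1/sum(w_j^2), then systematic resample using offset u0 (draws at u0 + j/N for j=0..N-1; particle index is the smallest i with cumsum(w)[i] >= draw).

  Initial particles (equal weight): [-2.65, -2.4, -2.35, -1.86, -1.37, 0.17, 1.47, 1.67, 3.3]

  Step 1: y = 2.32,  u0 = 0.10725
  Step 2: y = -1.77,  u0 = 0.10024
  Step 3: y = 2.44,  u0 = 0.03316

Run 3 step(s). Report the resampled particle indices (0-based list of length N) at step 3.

step 1: w=[0.0000, 0.0000, 0.0000, 0.0000, 0.0000, 0.0000, 0.2482, 0.6338, 0.1180]  mean=1.8127  Neff=2.0955  idx=[6, 6, 7, 7, 7, 7, 7, 8, 8]
step 2: w=[0.4815, 0.4815, 0.0074, 0.0074, 0.0074, 0.0074, 0.0074, 0.0000, 0.0000]  mean=1.4774  Neff=2.1554  idx=[0, 0, 0, 0, 1, 1, 1, 1, 5]
step 3: w=[0.0912, 0.0912, 0.0912, 0.0912, 0.0912, 0.0912, 0.0912, 0.0912, 0.2705]  mean=1.5241  Neff=7.1581  idx=[0, 1, 2, 4, 5, 6, 7, 8, 8]

resampled_idx = [0, 1, 2, 4, 5, 6, 7, 8, 8]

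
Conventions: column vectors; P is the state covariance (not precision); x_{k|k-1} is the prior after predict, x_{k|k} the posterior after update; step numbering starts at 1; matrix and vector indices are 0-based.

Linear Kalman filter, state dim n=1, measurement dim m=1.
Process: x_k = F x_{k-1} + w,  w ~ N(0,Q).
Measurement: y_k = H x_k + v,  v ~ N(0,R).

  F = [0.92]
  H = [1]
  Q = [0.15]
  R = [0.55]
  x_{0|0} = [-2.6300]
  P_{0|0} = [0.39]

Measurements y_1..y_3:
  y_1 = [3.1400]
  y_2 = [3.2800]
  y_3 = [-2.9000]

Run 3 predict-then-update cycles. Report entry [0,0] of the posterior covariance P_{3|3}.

P_post[0,0] = 0.2087

step 1: x^-=[-2.4196]  P^-=[0.4801]  S=[1.0301]  K=[0.4661]  nu=[5.5596]  x^+=[0.1716]  P^+=[0.2563]
step 2: x^-=[0.1578]  P^-=[0.3670]  S=[0.9170]  K=[0.4002]  nu=[3.1222]  x^+=[1.4073]  P^+=[0.2201]
step 3: x^-=[1.2947]  P^-=[0.3363]  S=[0.8863]  K=[0.3794]  nu=[-4.1947]  x^+=[-0.2969]  P^+=[0.2087]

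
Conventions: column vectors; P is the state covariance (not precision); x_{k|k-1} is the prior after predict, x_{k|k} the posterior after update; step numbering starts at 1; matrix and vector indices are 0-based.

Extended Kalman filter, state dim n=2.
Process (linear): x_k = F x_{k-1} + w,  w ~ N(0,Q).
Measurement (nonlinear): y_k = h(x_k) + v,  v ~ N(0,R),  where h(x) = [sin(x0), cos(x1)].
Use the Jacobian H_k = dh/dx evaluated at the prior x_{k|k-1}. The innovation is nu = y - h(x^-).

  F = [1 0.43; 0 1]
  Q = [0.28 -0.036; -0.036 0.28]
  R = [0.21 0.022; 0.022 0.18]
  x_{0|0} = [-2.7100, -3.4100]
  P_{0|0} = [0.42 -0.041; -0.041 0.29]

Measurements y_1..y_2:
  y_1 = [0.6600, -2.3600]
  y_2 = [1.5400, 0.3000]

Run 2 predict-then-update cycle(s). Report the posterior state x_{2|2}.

x_post = [-4.4316, -1.3846]

step 1: x^-=[-4.1763, -3.4100]  P^-=[0.7184 0.0477; 0.0477 0.5700]  H_jac=[-0.5108 0.0000; 0.0000 -0.2652]  S=[0.3974 0.0285; 0.0285 0.2201]  K=[-0.9277 0.0625; -0.0122 -0.6852]  nu=[-0.1997, -1.3958]  x^+=[-4.0783, -2.4511]  P^+=[0.3787 0.0345; 0.0345 0.4661]
step 2: x^-=[-5.1322, -2.4511]  P^-=[0.7746 0.1990; 0.1990 0.7461]  H_jac=[0.4076 0.0000; 0.0000 0.6369]  S=[0.3387 0.0737; 0.0737 0.4827]  K=[0.9052 0.1244; 0.0262 0.9805]  nu=[0.6268, 1.0709]  x^+=[-4.4316, -1.3846]  P^+=[0.4731 0.0664; 0.0664 0.2780]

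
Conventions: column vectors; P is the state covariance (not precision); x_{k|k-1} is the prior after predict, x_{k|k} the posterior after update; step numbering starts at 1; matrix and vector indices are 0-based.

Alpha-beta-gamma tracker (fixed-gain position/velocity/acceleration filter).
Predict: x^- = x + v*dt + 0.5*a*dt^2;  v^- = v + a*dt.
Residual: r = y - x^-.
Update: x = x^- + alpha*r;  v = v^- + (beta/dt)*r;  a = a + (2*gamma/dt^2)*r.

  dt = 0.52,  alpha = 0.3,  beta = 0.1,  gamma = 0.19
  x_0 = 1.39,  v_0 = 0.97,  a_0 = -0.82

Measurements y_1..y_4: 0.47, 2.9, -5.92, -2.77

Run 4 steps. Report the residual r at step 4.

resid = 0.7029

step 1: x_pred=1.7835  r=-1.3135  x^+=1.3895  v^+=0.2910  a^+=-2.6659
step 2: x_pred=1.1804  r=1.7196  x^+=1.6963  v^+=-0.7646  a^+=-0.2493
step 3: x_pred=1.2650  r=-7.1850  x^+=-0.8905  v^+=-2.2759  a^+=-10.3465
step 4: x_pred=-3.4729  r=0.7029  x^+=-3.2620  v^+=-7.5210  a^+=-9.3587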